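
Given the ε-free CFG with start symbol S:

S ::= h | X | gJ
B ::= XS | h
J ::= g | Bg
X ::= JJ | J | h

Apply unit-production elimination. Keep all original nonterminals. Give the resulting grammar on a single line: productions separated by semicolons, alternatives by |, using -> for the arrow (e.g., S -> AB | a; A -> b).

Unit productions: S->X, X->J.
Unit pairs (A ⇒* B via units): (S,J), (S,X), (X,J).
S: inherits non-unit rules of {J, S, X} → Bg | JJ | g | gJ | h.
B: inherits non-unit rules of {B} → XS | h.
J: inherits non-unit rules of {J} → Bg | g.
X: inherits non-unit rules of {J, X} → Bg | JJ | g | h.

S -> g | h | Bg | JJ | gJ; B -> h | XS; J -> g | Bg; X -> g | h | Bg | JJ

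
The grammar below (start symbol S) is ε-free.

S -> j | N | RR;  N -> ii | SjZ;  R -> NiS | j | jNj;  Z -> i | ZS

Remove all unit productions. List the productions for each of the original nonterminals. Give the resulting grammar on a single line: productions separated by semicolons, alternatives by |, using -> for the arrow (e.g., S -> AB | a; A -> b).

S -> j | RR | ii | SjZ; N -> ii | SjZ; R -> j | NiS | jNj; Z -> i | ZS

Unit productions: S->N.
Unit pairs (A ⇒* B via units): (S,N).
S: inherits non-unit rules of {N, S} → RR | SjZ | ii | j.
N: inherits non-unit rules of {N} → SjZ | ii.
R: inherits non-unit rules of {R} → NiS | j | jNj.
Z: inherits non-unit rules of {Z} → ZS | i.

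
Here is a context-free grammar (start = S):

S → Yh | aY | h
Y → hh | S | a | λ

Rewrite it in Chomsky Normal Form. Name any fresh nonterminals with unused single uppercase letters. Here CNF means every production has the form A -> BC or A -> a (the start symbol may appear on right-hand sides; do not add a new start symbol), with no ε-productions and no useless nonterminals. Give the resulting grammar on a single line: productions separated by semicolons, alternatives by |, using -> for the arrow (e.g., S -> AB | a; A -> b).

S -> a | h | BY | YA; A -> h; B -> a; Y -> a | h | AA | BY | YA

Nullable: {Y}; after ε-elimination: S -> a | h | Yh | aY; Y -> S | a | hh.
After unit-elimination: S -> a | h | Yh | aY; Y -> a | h | Yh | aY | hh.
TERM: introduce B -> a, A -> h and substitute in every rule of length ≥2.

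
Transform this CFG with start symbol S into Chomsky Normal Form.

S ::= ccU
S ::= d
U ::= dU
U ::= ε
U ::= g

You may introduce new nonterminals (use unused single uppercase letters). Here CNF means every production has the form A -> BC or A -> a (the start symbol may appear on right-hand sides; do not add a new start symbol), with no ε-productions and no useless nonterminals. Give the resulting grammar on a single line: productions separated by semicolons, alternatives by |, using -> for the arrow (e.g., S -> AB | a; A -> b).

S -> d | AA | AC; A -> c; B -> d; C -> AU; U -> d | g | BU

Nullable: {U}; after ε-elimination: S -> d | cc | ccU; U -> d | g | dU.
No unit productions to eliminate.
TERM: introduce A -> c, B -> d and substitute in every rule of length ≥2.
BIN: S -> AAU becomes S -> AC, C -> AU.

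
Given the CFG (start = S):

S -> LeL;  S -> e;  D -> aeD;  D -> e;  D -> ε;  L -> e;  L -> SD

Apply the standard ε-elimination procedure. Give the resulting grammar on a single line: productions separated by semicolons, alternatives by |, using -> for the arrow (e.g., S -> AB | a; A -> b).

S -> e | LeL; D -> e | ae | aeD; L -> S | e | SD

Nullable set: {D}.
Drop D -> ε.
D -> aeD: D nullable, giving ae | aeD.
L -> SD: D nullable, giving S | SD.
Unchanged (no nullable symbols): S -> LeL; S -> e; D -> e; L -> e.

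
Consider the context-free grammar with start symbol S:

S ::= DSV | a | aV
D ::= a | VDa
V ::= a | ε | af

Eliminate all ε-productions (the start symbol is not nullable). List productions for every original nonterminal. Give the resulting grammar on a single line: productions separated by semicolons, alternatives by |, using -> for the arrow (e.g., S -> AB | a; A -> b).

Nullable set: {V}.
S -> DSV: V nullable, giving DS | DSV.
S -> aV: V nullable, giving a | aV.
D -> VDa: V nullable, giving Da | VDa.
Drop V -> ε.
Unchanged (no nullable symbols): S -> a; D -> a; V -> a; V -> af.

S -> a | DS | aV | DSV; D -> a | Da | VDa; V -> a | af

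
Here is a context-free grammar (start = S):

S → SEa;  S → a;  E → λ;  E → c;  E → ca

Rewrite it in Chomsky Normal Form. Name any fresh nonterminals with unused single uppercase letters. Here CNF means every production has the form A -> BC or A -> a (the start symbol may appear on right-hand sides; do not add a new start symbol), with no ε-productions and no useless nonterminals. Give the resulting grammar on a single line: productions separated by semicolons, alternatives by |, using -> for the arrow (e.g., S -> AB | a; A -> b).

Nullable: {E}; after ε-elimination: S -> a | Sa | SEa; E -> c | ca.
No unit productions to eliminate.
TERM: introduce B -> a, A -> c and substitute in every rule of length ≥2.
BIN: S -> SEB becomes S -> SC, C -> EB.

S -> a | SB | SC; A -> c; B -> a; C -> EB; E -> c | AB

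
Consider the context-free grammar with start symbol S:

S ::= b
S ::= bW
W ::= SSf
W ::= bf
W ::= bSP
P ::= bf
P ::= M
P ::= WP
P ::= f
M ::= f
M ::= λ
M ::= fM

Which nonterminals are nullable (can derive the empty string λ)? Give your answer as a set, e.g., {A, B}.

Directly nullable (have an ε-rule): {M}.
P is nullable via P -> M (every symbol on the right is already known nullable).
Not nullable: S, W — each has a terminal in every rule's right-hand side or depends on a non-nullable symbol.

{M, P}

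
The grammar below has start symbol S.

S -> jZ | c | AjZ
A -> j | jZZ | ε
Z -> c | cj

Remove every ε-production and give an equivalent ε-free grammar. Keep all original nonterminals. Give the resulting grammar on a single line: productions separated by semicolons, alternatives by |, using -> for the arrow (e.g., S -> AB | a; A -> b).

S -> c | jZ | AjZ; A -> j | jZZ; Z -> c | cj

Nullable set: {A}.
S -> AjZ: A nullable, giving AjZ | jZ.
Drop A -> ε.
Unchanged (no nullable symbols): S -> c; S -> jZ; A -> j; A -> jZZ; Z -> c; Z -> cj.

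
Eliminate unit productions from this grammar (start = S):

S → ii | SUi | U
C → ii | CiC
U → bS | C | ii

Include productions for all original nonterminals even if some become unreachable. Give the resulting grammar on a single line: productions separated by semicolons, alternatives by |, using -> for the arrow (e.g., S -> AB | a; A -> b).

Unit productions: S->U, U->C.
Unit pairs (A ⇒* B via units): (S,C), (S,U), (U,C).
S: inherits non-unit rules of {C, S, U} → CiC | SUi | bS | ii.
C: inherits non-unit rules of {C} → CiC | ii.
U: inherits non-unit rules of {C, U} → CiC | bS | ii.

S -> bS | ii | CiC | SUi; C -> ii | CiC; U -> bS | ii | CiC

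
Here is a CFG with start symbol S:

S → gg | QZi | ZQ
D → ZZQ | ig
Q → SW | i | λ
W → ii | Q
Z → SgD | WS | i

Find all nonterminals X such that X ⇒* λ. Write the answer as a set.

Directly nullable (have an ε-rule): {Q}.
W is nullable via W -> Q (every symbol on the right is already known nullable).
Not nullable: D, S, Z — each has a terminal in every rule's right-hand side or depends on a non-nullable symbol.

{Q, W}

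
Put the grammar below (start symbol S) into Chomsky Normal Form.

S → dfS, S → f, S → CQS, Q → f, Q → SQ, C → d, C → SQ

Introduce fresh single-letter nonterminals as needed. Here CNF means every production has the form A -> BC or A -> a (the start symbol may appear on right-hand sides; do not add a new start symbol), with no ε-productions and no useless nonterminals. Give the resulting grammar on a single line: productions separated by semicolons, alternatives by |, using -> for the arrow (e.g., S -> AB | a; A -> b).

No ε-productions.
No unit productions to eliminate.
TERM: introduce A -> d, B -> f and substitute in every rule of length ≥2.
BIN: S -> ABS becomes S -> AD, D -> BS; S -> CQS becomes S -> CE, E -> QS.

S -> f | AD | CE; A -> d; B -> f; C -> d | SQ; D -> BS; E -> QS; Q -> f | SQ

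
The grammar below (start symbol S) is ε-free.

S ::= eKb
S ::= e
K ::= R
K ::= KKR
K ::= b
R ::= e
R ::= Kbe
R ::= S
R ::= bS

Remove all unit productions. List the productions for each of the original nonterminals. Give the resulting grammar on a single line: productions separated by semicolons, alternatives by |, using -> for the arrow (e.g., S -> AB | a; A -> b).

S -> e | eKb; K -> b | e | bS | KKR | Kbe | eKb; R -> e | bS | Kbe | eKb

Unit productions: K->R, R->S.
Unit pairs (A ⇒* B via units): (K,R), (K,S), (R,S).
S: inherits non-unit rules of {S} → e | eKb.
K: inherits non-unit rules of {K, R, S} → KKR | Kbe | b | bS | e | eKb.
R: inherits non-unit rules of {R, S} → Kbe | bS | e | eKb.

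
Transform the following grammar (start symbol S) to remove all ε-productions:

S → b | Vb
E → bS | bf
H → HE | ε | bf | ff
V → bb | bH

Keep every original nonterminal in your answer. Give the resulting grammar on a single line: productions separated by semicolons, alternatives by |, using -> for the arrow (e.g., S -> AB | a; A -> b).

S -> b | Vb; E -> bS | bf; H -> E | HE | bf | ff; V -> b | bH | bb

Nullable set: {H}.
Drop H -> ε.
H -> HE: H nullable, giving E | HE.
V -> bH: H nullable, giving b | bH.
Unchanged (no nullable symbols): S -> Vb; S -> b; E -> bS; E -> bf; H -> bf; H -> ff; V -> bb.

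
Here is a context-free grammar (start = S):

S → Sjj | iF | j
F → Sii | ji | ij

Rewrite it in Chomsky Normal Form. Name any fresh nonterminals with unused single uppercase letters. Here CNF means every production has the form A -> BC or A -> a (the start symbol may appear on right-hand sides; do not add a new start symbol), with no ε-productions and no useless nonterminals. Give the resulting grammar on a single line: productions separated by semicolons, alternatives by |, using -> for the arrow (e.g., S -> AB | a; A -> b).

S -> j | AF | SD; A -> i; B -> j; C -> AA; D -> BB; F -> AB | BA | SC

No ε-productions.
No unit productions to eliminate.
TERM: introduce A -> i, B -> j and substitute in every rule of length ≥2.
BIN: F -> SAA becomes F -> SC, C -> AA; S -> SBB becomes S -> SD, D -> BB.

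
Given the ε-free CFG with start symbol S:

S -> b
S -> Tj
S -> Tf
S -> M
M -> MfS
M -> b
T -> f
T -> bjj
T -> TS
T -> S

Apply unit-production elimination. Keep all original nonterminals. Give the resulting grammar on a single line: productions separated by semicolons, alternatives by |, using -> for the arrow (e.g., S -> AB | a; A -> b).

Unit productions: S->M, T->S.
Unit pairs (A ⇒* B via units): (S,M), (T,M), (T,S).
S: inherits non-unit rules of {M, S} → MfS | Tf | Tj | b.
M: inherits non-unit rules of {M} → MfS | b.
T: inherits non-unit rules of {M, S, T} → MfS | TS | Tf | Tj | b | bjj | f.

S -> b | Tf | Tj | MfS; M -> b | MfS; T -> b | f | TS | Tf | Tj | MfS | bjj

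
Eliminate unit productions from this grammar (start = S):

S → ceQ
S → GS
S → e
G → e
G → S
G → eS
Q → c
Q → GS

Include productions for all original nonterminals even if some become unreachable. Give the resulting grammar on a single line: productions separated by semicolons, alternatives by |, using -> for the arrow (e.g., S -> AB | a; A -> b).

S -> e | GS | ceQ; G -> e | GS | eS | ceQ; Q -> c | GS

Unit productions: G->S.
Unit pairs (A ⇒* B via units): (G,S).
S: inherits non-unit rules of {S} → GS | ceQ | e.
G: inherits non-unit rules of {G, S} → GS | ceQ | e | eS.
Q: inherits non-unit rules of {Q} → GS | c.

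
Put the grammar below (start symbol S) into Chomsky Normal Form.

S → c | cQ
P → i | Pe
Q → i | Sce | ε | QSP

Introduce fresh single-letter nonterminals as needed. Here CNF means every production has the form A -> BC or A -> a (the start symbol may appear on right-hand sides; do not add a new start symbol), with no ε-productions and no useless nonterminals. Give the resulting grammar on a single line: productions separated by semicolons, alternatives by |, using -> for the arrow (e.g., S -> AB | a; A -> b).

S -> c | BQ; A -> e; B -> c; C -> SP; D -> BA; P -> i | PA; Q -> i | QC | SD | SP

Nullable: {Q}; after ε-elimination: S -> c | cQ; P -> i | Pe; Q -> i | SP | QSP | Sce.
No unit productions to eliminate.
TERM: introduce B -> c, A -> e and substitute in every rule of length ≥2.
BIN: Q -> QSP becomes Q -> QC, C -> SP; Q -> SBA becomes Q -> SD, D -> BA.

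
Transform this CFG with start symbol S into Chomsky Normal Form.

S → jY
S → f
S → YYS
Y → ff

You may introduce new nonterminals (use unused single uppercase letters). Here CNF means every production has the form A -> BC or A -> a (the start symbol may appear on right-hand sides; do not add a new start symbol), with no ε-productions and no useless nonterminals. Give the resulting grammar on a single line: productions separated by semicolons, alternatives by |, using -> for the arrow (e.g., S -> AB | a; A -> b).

No ε-productions.
No unit productions to eliminate.
TERM: introduce B -> f, A -> j and substitute in every rule of length ≥2.
BIN: S -> YYS becomes S -> YC, C -> YS.

S -> f | AY | YC; A -> j; B -> f; C -> YS; Y -> BB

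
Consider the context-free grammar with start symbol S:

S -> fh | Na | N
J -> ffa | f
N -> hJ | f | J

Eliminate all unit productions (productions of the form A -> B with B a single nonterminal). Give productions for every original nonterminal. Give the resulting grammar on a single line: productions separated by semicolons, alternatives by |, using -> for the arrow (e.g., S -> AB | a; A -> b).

S -> f | Na | fh | hJ | ffa; J -> f | ffa; N -> f | hJ | ffa

Unit productions: N->J, S->N.
Unit pairs (A ⇒* B via units): (N,J), (S,J), (S,N).
S: inherits non-unit rules of {J, N, S} → Na | f | ffa | fh | hJ.
J: inherits non-unit rules of {J} → f | ffa.
N: inherits non-unit rules of {J, N} → f | ffa | hJ.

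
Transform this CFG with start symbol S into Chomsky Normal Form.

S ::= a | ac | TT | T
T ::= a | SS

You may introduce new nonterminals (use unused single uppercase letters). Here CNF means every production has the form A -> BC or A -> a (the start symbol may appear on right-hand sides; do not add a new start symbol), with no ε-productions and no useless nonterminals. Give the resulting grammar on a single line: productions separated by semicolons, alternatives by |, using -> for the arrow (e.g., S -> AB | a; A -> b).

S -> a | AB | SS | TT; A -> a; B -> c; T -> a | SS

No ε-productions.
After unit-elimination: S -> a | SS | TT | ac; T -> a | SS.
TERM: introduce A -> a, B -> c and substitute in every rule of length ≥2.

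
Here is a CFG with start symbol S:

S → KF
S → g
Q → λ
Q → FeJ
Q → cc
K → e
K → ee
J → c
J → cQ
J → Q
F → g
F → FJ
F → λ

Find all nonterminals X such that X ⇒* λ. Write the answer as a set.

Directly nullable (have an ε-rule): {F, Q}.
J is nullable via J -> Q (every symbol on the right is already known nullable).
Not nullable: K, S — each has a terminal in every rule's right-hand side or depends on a non-nullable symbol.

{F, J, Q}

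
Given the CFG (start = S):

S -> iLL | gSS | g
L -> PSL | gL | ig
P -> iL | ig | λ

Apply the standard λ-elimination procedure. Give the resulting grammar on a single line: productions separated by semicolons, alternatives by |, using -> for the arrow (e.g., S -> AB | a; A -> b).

S -> g | gSS | iLL; L -> SL | gL | ig | PSL; P -> iL | ig

Nullable set: {P}.
L -> PSL: P nullable, giving PSL | SL.
Drop P -> λ.
Unchanged (no nullable symbols): S -> g; S -> gSS; S -> iLL; L -> gL; L -> ig; P -> iL; P -> ig.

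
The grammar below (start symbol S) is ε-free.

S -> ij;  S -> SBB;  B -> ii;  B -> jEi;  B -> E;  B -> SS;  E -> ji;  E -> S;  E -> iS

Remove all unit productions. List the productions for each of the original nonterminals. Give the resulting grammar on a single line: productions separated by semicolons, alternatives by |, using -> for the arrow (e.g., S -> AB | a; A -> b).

S -> ij | SBB; B -> SS | iS | ii | ij | ji | SBB | jEi; E -> iS | ij | ji | SBB

Unit productions: B->E, E->S.
Unit pairs (A ⇒* B via units): (B,E), (B,S), (E,S).
S: inherits non-unit rules of {S} → SBB | ij.
B: inherits non-unit rules of {B, E, S} → SBB | SS | iS | ii | ij | jEi | ji.
E: inherits non-unit rules of {E, S} → SBB | iS | ij | ji.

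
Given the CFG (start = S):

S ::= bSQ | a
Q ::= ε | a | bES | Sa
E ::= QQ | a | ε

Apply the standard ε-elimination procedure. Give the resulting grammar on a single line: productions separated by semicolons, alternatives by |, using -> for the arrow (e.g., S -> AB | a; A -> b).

Nullable set: {E, Q}.
S -> bSQ: Q nullable, giving bS | bSQ.
Drop E -> ε.
E -> QQ: Q, Q nullable, giving Q | QQ.
Drop Q -> ε.
Q -> bES: E nullable, giving bES | bS.
Unchanged (no nullable symbols): S -> a; E -> a; Q -> Sa; Q -> a.

S -> a | bS | bSQ; E -> Q | a | QQ; Q -> a | Sa | bS | bES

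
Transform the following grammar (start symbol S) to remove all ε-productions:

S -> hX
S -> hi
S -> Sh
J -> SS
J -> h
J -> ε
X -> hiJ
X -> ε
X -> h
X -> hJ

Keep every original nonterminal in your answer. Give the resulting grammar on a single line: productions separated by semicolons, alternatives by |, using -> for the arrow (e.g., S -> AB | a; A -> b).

Nullable set: {J, X}.
S -> hX: X nullable, giving h | hX.
Drop J -> ε.
Drop X -> ε.
X -> hJ: J nullable, giving h | hJ.
X -> hiJ: J nullable, giving hi | hiJ.
Unchanged (no nullable symbols): S -> Sh; S -> hi; J -> SS; J -> h; X -> h.

S -> h | Sh | hX | hi; J -> h | SS; X -> h | hJ | hi | hiJ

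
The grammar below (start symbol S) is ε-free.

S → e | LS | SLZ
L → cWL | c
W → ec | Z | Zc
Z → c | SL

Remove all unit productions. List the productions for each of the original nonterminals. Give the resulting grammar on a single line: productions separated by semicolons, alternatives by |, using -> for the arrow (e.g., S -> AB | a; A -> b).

Unit productions: W->Z.
Unit pairs (A ⇒* B via units): (W,Z).
S: inherits non-unit rules of {S} → LS | SLZ | e.
L: inherits non-unit rules of {L} → c | cWL.
W: inherits non-unit rules of {W, Z} → SL | Zc | c | ec.
Z: inherits non-unit rules of {Z} → SL | c.

S -> e | LS | SLZ; L -> c | cWL; W -> c | SL | Zc | ec; Z -> c | SL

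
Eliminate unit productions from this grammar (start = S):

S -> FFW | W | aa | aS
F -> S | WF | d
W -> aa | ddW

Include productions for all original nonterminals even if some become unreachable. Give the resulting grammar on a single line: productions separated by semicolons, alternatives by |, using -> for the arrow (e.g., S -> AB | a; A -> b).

Unit productions: F->S, S->W.
Unit pairs (A ⇒* B via units): (F,S), (F,W), (S,W).
S: inherits non-unit rules of {S, W} → FFW | aS | aa | ddW.
F: inherits non-unit rules of {F, S, W} → FFW | WF | aS | aa | d | ddW.
W: inherits non-unit rules of {W} → aa | ddW.

S -> aS | aa | FFW | ddW; F -> d | WF | aS | aa | FFW | ddW; W -> aa | ddW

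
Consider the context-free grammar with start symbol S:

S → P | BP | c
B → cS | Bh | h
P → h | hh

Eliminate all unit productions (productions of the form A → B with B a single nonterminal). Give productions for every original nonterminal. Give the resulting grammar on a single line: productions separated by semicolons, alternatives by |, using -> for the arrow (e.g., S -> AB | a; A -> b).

S -> c | h | BP | hh; B -> h | Bh | cS; P -> h | hh

Unit productions: S->P.
Unit pairs (A ⇒* B via units): (S,P).
S: inherits non-unit rules of {P, S} → BP | c | h | hh.
B: inherits non-unit rules of {B} → Bh | cS | h.
P: inherits non-unit rules of {P} → h | hh.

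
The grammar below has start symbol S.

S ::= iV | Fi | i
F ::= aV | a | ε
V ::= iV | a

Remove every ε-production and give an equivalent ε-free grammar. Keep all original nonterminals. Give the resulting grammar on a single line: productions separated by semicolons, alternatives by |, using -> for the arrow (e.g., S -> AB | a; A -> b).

S -> i | Fi | iV; F -> a | aV; V -> a | iV

Nullable set: {F}.
S -> Fi: F nullable, giving Fi | i.
Drop F -> ε.
Unchanged (no nullable symbols): S -> i; S -> iV; F -> a; F -> aV; V -> a; V -> iV.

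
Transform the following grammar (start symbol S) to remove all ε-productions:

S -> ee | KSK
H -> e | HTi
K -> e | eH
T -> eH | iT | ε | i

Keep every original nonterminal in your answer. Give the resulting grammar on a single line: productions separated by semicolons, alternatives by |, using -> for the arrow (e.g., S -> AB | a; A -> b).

S -> ee | KSK; H -> e | Hi | HTi; K -> e | eH; T -> i | eH | iT

Nullable set: {T}.
H -> HTi: T nullable, giving HTi | Hi.
Drop T -> ε.
T -> iT: T nullable, giving i | iT.
Unchanged (no nullable symbols): S -> KSK; S -> ee; H -> e; K -> e; K -> eH; T -> eH; T -> i.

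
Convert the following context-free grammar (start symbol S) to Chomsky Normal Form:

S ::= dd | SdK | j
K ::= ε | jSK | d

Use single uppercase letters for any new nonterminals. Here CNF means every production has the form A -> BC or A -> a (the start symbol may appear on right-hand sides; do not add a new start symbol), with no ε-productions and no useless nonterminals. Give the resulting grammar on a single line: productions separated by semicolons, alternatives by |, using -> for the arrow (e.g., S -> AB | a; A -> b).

Nullable: {K}; after ε-elimination: S -> j | Sd | dd | SdK; K -> d | jS | jSK.
No unit productions to eliminate.
TERM: introduce B -> d, A -> j and substitute in every rule of length ≥2.
BIN: K -> ASK becomes K -> AC, C -> SK; S -> SBK becomes S -> SD, D -> BK.

S -> j | BB | SB | SD; A -> j; B -> d; C -> SK; D -> BK; K -> d | AC | AS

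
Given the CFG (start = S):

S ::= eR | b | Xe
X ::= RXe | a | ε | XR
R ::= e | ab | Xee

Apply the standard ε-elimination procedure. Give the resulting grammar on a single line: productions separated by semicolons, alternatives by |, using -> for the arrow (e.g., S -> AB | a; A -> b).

Nullable set: {X}.
S -> Xe: X nullable, giving Xe | e.
R -> Xee: X nullable, giving Xee | ee.
Drop X -> ε.
X -> RXe: X nullable, giving RXe | Re.
X -> XR: X nullable, giving R | XR.
Unchanged (no nullable symbols): S -> b; S -> eR; R -> ab; R -> e; X -> a.

S -> b | e | Xe | eR; R -> e | ab | ee | Xee; X -> R | a | Re | XR | RXe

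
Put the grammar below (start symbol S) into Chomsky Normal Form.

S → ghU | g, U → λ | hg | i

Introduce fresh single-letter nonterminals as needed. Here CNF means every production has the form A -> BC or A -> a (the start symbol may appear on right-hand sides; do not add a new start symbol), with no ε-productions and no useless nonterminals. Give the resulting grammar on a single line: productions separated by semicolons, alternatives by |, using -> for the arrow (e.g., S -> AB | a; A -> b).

S -> g | AB | AC; A -> g; B -> h; C -> BU; U -> i | BA

Nullable: {U}; after ε-elimination: S -> g | gh | ghU; U -> i | hg.
No unit productions to eliminate.
TERM: introduce A -> g, B -> h and substitute in every rule of length ≥2.
BIN: S -> ABU becomes S -> AC, C -> BU.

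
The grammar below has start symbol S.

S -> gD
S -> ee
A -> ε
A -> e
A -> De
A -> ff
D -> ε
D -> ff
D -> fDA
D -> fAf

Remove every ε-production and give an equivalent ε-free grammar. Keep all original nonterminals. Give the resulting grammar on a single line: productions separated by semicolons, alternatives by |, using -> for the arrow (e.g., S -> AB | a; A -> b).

S -> g | ee | gD; A -> e | De | ff; D -> f | fA | fD | ff | fAf | fDA

Nullable set: {A, D}.
S -> gD: D nullable, giving g | gD.
Drop A -> ε.
A -> De: D nullable, giving De | e.
Drop D -> ε.
D -> fAf: A nullable, giving fAf | ff.
D -> fDA: D, A nullable, giving f | fA | fD | fDA.
Unchanged (no nullable symbols): S -> ee; A -> e; A -> ff; D -> ff.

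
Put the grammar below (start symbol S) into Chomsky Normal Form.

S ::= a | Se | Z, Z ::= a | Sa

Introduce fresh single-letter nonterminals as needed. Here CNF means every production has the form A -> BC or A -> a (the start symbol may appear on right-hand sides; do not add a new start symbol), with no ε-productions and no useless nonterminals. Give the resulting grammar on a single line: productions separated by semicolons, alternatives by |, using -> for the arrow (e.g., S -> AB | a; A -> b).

No ε-productions.
After unit-elimination: S -> a | Sa | Se; Z -> a | Sa.
TERM: introduce A -> a, B -> e and substitute in every rule of length ≥2.
Drop unreachable/unproductive: Z.

S -> a | SA | SB; A -> a; B -> e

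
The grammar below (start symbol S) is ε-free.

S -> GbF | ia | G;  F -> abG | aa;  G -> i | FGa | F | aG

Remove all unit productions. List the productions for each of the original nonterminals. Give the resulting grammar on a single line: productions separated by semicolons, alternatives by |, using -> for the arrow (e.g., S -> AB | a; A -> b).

Unit productions: G->F, S->G.
Unit pairs (A ⇒* B via units): (G,F), (S,F), (S,G).
S: inherits non-unit rules of {F, G, S} → FGa | GbF | aG | aa | abG | i | ia.
F: inherits non-unit rules of {F} → aa | abG.
G: inherits non-unit rules of {F, G} → FGa | aG | aa | abG | i.

S -> i | aG | aa | ia | FGa | GbF | abG; F -> aa | abG; G -> i | aG | aa | FGa | abG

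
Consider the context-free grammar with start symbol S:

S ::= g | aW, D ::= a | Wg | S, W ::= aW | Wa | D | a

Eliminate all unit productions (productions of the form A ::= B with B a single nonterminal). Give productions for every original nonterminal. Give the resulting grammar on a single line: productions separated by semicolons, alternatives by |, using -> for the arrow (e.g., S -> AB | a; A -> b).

Unit productions: D->S, W->D.
Unit pairs (A ⇒* B via units): (D,S), (W,D), (W,S).
S: inherits non-unit rules of {S} → aW | g.
D: inherits non-unit rules of {D, S} → Wg | a | aW | g.
W: inherits non-unit rules of {D, S, W} → Wa | Wg | a | aW | g.

S -> g | aW; D -> a | g | Wg | aW; W -> a | g | Wa | Wg | aW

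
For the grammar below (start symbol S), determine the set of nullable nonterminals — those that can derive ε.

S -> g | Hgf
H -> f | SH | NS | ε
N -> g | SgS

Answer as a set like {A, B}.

Directly nullable (have an ε-rule): {H}.
Not nullable: N, S — each has a terminal in every rule's right-hand side or depends on a non-nullable symbol.

{H}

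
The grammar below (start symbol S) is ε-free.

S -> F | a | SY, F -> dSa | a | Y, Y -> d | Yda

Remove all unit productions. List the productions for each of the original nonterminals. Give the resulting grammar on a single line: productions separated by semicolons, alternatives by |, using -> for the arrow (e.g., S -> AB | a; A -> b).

Unit productions: F->Y, S->F.
Unit pairs (A ⇒* B via units): (F,Y), (S,F), (S,Y).
S: inherits non-unit rules of {F, S, Y} → SY | Yda | a | d | dSa.
F: inherits non-unit rules of {F, Y} → Yda | a | d | dSa.
Y: inherits non-unit rules of {Y} → Yda | d.

S -> a | d | SY | Yda | dSa; F -> a | d | Yda | dSa; Y -> d | Yda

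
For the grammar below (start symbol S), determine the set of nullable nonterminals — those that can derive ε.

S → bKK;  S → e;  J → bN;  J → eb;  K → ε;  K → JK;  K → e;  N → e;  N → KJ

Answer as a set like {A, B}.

{K}

Directly nullable (have an ε-rule): {K}.
Not nullable: J, N, S — each has a terminal in every rule's right-hand side or depends on a non-nullable symbol.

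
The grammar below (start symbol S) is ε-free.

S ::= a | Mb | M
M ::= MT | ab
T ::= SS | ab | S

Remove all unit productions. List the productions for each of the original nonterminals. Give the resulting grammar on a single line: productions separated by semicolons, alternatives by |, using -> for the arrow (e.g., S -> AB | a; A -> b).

S -> a | MT | Mb | ab; M -> MT | ab; T -> a | MT | Mb | SS | ab

Unit productions: S->M, T->S.
Unit pairs (A ⇒* B via units): (S,M), (T,M), (T,S).
S: inherits non-unit rules of {M, S} → MT | Mb | a | ab.
M: inherits non-unit rules of {M} → MT | ab.
T: inherits non-unit rules of {M, S, T} → MT | Mb | SS | a | ab.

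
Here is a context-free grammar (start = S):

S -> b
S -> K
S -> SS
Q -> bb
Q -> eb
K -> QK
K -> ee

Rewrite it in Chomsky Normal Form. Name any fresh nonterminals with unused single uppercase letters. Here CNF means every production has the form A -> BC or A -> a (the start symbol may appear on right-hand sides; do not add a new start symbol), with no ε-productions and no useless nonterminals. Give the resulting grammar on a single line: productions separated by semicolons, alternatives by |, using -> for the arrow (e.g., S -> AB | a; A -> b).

No ε-productions.
After unit-elimination: S -> b | QK | SS | ee; K -> QK | ee; Q -> bb | eb.
TERM: introduce B -> b, A -> e and substitute in every rule of length ≥2.

S -> b | AA | QK | SS; A -> e; B -> b; K -> AA | QK; Q -> AB | BB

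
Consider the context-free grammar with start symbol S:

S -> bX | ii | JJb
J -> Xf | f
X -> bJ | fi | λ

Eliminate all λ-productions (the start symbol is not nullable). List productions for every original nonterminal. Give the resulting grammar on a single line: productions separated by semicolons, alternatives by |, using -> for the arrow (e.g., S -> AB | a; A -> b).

S -> b | bX | ii | JJb; J -> f | Xf; X -> bJ | fi

Nullable set: {X}.
S -> bX: X nullable, giving b | bX.
J -> Xf: X nullable, giving Xf | f.
Drop X -> λ.
Unchanged (no nullable symbols): S -> JJb; S -> ii; J -> f; X -> bJ; X -> fi.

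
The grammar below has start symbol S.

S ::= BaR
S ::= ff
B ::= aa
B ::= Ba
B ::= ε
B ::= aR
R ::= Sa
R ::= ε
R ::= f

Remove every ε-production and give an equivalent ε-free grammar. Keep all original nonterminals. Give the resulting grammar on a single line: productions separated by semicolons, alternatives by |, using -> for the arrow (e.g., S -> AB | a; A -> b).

S -> a | Ba | aR | ff | BaR; B -> a | Ba | aR | aa; R -> f | Sa

Nullable set: {B, R}.
S -> BaR: B, R nullable, giving Ba | BaR | a | aR.
Drop B -> ε.
B -> Ba: B nullable, giving Ba | a.
B -> aR: R nullable, giving a | aR.
Drop R -> ε.
Unchanged (no nullable symbols): S -> ff; B -> aa; R -> Sa; R -> f.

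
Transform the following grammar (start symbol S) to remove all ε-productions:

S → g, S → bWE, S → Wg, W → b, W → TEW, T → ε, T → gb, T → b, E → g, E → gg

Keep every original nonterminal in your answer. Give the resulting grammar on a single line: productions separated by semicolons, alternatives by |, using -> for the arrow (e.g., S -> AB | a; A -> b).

S -> g | Wg | bWE; E -> g | gg; T -> b | gb; W -> b | EW | TEW

Nullable set: {T}.
Drop T -> ε.
W -> TEW: T nullable, giving EW | TEW.
Unchanged (no nullable symbols): S -> Wg; S -> bWE; S -> g; E -> g; E -> gg; T -> b; T -> gb; W -> b.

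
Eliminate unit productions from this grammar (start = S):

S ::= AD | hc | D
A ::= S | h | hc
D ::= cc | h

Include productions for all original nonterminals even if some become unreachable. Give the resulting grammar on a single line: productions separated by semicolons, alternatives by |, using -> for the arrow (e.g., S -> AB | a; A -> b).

Unit productions: A->S, S->D.
Unit pairs (A ⇒* B via units): (A,D), (A,S), (S,D).
S: inherits non-unit rules of {D, S} → AD | cc | h | hc.
A: inherits non-unit rules of {A, D, S} → AD | cc | h | hc.
D: inherits non-unit rules of {D} → cc | h.

S -> h | AD | cc | hc; A -> h | AD | cc | hc; D -> h | cc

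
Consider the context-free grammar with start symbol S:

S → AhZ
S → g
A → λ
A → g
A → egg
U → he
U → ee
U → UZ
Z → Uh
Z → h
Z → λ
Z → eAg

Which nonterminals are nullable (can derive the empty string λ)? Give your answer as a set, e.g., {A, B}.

Directly nullable (have an ε-rule): {A, Z}.
Not nullable: S, U — each has a terminal in every rule's right-hand side or depends on a non-nullable symbol.

{A, Z}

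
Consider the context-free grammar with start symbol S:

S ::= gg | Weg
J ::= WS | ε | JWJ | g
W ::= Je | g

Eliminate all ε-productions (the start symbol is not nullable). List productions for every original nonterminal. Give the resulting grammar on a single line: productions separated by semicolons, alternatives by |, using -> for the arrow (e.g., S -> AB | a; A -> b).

S -> gg | Weg; J -> W | g | JW | WJ | WS | JWJ; W -> e | g | Je

Nullable set: {J}.
Drop J -> ε.
J -> JWJ: J, J nullable, giving JW | JWJ | W | WJ.
W -> Je: J nullable, giving Je | e.
Unchanged (no nullable symbols): S -> Weg; S -> gg; J -> WS; J -> g; W -> g.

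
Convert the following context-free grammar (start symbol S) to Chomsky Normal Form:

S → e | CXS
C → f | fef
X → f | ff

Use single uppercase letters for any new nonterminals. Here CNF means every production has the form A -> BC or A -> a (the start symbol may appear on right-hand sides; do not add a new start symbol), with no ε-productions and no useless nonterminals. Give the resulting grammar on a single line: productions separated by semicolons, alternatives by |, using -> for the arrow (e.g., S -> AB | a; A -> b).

No ε-productions.
No unit productions to eliminate.
TERM: introduce B -> e, A -> f and substitute in every rule of length ≥2.
BIN: C -> ABA becomes C -> AD, D -> BA; S -> CXS becomes S -> CE, E -> XS.

S -> e | CE; A -> f; B -> e; C -> f | AD; D -> BA; E -> XS; X -> f | AA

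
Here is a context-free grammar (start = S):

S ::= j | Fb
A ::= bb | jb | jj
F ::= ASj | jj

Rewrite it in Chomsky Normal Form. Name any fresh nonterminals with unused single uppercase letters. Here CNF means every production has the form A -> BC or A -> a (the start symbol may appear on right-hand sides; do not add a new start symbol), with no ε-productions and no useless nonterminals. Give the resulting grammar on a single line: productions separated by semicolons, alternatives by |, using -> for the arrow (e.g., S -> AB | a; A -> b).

No ε-productions.
No unit productions to eliminate.
TERM: introduce B -> b, C -> j and substitute in every rule of length ≥2.
BIN: F -> ASC becomes F -> AD, D -> SC.

S -> j | FB; A -> BB | CB | CC; B -> b; C -> j; D -> SC; F -> AD | CC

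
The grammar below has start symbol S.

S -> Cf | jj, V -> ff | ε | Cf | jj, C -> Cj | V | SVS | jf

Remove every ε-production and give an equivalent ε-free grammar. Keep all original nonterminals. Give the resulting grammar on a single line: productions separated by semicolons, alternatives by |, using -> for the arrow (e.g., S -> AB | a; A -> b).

Nullable set: {C, V}.
S -> Cf: C nullable, giving Cf | f.
C -> Cj: C nullable, giving Cj | j.
C -> SVS: V nullable, giving SS | SVS.
C -> V: V nullable, giving V.
Drop V -> ε.
V -> Cf: C nullable, giving Cf | f.
Unchanged (no nullable symbols): S -> jj; C -> jf; V -> ff; V -> jj.

S -> f | Cf | jj; C -> V | j | Cj | SS | jf | SVS; V -> f | Cf | ff | jj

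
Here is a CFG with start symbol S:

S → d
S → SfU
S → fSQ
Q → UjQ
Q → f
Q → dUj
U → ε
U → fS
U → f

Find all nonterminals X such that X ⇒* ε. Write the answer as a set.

Directly nullable (have an ε-rule): {U}.
Not nullable: Q, S — each has a terminal in every rule's right-hand side or depends on a non-nullable symbol.

{U}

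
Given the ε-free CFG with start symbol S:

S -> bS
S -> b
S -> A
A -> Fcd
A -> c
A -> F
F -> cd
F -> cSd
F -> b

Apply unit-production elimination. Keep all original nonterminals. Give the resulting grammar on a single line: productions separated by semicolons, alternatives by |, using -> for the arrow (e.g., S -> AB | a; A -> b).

S -> b | c | bS | cd | Fcd | cSd; A -> b | c | cd | Fcd | cSd; F -> b | cd | cSd

Unit productions: A->F, S->A.
Unit pairs (A ⇒* B via units): (A,F), (S,A), (S,F).
S: inherits non-unit rules of {A, F, S} → Fcd | b | bS | c | cSd | cd.
A: inherits non-unit rules of {A, F} → Fcd | b | c | cSd | cd.
F: inherits non-unit rules of {F} → b | cSd | cd.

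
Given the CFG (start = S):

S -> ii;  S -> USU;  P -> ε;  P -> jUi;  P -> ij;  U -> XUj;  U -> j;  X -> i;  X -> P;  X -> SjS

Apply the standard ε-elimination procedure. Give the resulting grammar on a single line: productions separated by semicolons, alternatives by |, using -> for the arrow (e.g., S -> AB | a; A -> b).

S -> ii | USU; P -> ij | jUi; U -> j | Uj | XUj; X -> P | i | SjS

Nullable set: {P, X}.
Drop P -> ε.
U -> XUj: X nullable, giving Uj | XUj.
X -> P: P nullable, giving P.
Unchanged (no nullable symbols): S -> USU; S -> ii; P -> ij; P -> jUi; U -> j; X -> SjS; X -> i.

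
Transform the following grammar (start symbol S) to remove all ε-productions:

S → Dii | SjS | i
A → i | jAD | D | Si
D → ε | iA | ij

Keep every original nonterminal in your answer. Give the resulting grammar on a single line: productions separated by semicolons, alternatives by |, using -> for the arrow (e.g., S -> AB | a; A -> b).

S -> i | ii | Dii | SjS; A -> D | i | j | Si | jA | jD | jAD; D -> i | iA | ij

Nullable set: {A, D}.
S -> Dii: D nullable, giving Dii | ii.
A -> D: D nullable, giving D.
A -> jAD: A, D nullable, giving j | jA | jAD | jD.
Drop D -> ε.
D -> iA: A nullable, giving i | iA.
Unchanged (no nullable symbols): S -> SjS; S -> i; A -> Si; A -> i; D -> ij.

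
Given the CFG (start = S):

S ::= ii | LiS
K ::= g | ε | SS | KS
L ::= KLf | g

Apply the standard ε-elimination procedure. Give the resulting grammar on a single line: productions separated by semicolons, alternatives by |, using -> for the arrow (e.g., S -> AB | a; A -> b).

Nullable set: {K}.
Drop K -> ε.
K -> KS: K nullable, giving KS | S.
L -> KLf: K nullable, giving KLf | Lf.
Unchanged (no nullable symbols): S -> LiS; S -> ii; K -> SS; K -> g; L -> g.

S -> ii | LiS; K -> S | g | KS | SS; L -> g | Lf | KLf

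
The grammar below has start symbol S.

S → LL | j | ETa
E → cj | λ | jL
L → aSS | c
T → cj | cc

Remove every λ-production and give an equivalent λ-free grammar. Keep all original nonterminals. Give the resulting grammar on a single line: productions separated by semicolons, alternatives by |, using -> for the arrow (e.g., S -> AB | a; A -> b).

Nullable set: {E}.
S -> ETa: E nullable, giving ETa | Ta.
Drop E -> λ.
Unchanged (no nullable symbols): S -> LL; S -> j; E -> cj; E -> jL; L -> aSS; L -> c; T -> cc; T -> cj.

S -> j | LL | Ta | ETa; E -> cj | jL; L -> c | aSS; T -> cc | cj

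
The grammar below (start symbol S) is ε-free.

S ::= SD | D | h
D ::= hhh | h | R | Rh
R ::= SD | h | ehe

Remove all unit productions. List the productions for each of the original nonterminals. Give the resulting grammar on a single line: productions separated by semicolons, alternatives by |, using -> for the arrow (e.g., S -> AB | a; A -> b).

Unit productions: D->R, S->D.
Unit pairs (A ⇒* B via units): (D,R), (S,D), (S,R).
S: inherits non-unit rules of {D, R, S} → Rh | SD | ehe | h | hhh.
D: inherits non-unit rules of {D, R} → Rh | SD | ehe | h | hhh.
R: inherits non-unit rules of {R} → SD | ehe | h.

S -> h | Rh | SD | ehe | hhh; D -> h | Rh | SD | ehe | hhh; R -> h | SD | ehe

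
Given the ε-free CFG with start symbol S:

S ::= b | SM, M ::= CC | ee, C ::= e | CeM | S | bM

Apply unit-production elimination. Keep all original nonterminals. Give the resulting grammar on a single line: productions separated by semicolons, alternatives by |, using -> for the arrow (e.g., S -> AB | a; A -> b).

Unit productions: C->S.
Unit pairs (A ⇒* B via units): (C,S).
S: inherits non-unit rules of {S} → SM | b.
C: inherits non-unit rules of {C, S} → CeM | SM | b | bM | e.
M: inherits non-unit rules of {M} → CC | ee.

S -> b | SM; C -> b | e | SM | bM | CeM; M -> CC | ee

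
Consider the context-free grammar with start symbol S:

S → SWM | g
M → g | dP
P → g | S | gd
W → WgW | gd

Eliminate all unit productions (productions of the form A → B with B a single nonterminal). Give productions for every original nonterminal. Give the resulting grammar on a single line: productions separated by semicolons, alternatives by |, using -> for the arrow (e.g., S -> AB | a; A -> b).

S -> g | SWM; M -> g | dP; P -> g | gd | SWM; W -> gd | WgW

Unit productions: P->S.
Unit pairs (A ⇒* B via units): (P,S).
S: inherits non-unit rules of {S} → SWM | g.
M: inherits non-unit rules of {M} → dP | g.
P: inherits non-unit rules of {P, S} → SWM | g | gd.
W: inherits non-unit rules of {W} → WgW | gd.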